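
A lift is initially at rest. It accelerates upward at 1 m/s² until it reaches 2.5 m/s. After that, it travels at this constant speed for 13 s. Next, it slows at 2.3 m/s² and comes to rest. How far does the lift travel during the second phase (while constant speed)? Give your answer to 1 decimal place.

Phase 1 (accelerating): v₀ = 0 m/s, a = 1 m/s².
v = v₀ + at → t = (2.5 − 0) / 1 = 2.50 s
v² = v₀² + 2aΔx → Δx = (2.5² − 0²)/(2·1) = 3.12 m

Phase 2 (constant speed): v₀ = 2.50 m/s, a = 0 m/s².
v = v₀ + at = 2.50 + (0)(13) = 2.50 m/s
Δx = v₀t + ½at² = 2.50·13 + 0.5·0·13² = 32.5 m
Distance in phase 2 = 32.5 m

32.5 m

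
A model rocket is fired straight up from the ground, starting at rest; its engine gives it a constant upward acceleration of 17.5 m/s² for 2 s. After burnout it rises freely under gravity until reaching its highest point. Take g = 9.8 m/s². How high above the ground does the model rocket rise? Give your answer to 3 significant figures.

Phase 1 (powered ascent): v₀ = 0 m/s, a = 17.5 m/s².
v = v₀ + at = 0 + (17.5)(2) = 35.0 m/s
Δx = v₀t + ½at² = 0·2 + 0.5·17.5·2² = 35.0 m

Phase 2 (coasting upward): v₀ = 35.0 m/s, a = -9.8 m/s².
v = v₀ + at → t = (0 − 35.0) / -9.8 = 3.57 s
v² = v₀² + 2aΔx → Δx = (0² − 35.0²)/(2·-9.8) = 62.5 m
Maximum height = 35.0 + 62.5 = 97.5 m

97.5 m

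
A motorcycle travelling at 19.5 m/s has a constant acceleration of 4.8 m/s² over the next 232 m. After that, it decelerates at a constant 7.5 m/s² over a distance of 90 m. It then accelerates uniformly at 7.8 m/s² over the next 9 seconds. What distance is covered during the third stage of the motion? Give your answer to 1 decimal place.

635.0 m

Phase 1 (accelerating): v₀ = 19.5 m/s, a = 4.8 m/s².
v² = v₀² + 2aΔx = 19.5² + 2·4.8·232 = 2610 → v = 51.1 m/s
t = (v − v₀)/a = (51.1 − 19.5)/4.8 = 6.58 s

Phase 2 (decelerating): v₀ = 51.1 m/s, a = -7.5 m/s².
v² = v₀² + 2aΔx = 51.1² + 2·-7.5·90 = 1260 → v = 35.5 m/s
t = (v − v₀)/a = (35.5 − 51.1)/-7.5 = 2.08 s

Phase 3 (accelerating): v₀ = 35.5 m/s, a = 7.8 m/s².
v = v₀ + at = 35.5 + (7.8)(9) = 106 m/s
Δx = v₀t + ½at² = 35.5·9 + 0.5·7.8·9² = 635 m
Distance in phase 3 = 635 m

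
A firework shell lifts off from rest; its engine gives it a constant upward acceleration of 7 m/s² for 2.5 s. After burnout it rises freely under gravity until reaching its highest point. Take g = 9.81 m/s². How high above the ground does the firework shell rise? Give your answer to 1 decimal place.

37.5 m

Phase 1 (powered ascent): v₀ = 0 m/s, a = 7 m/s².
v = v₀ + at = 0 + (7)(2.5) = 17.5 m/s
Δx = v₀t + ½at² = 0·2.5 + 0.5·7·2.5² = 21.9 m

Phase 2 (coasting upward): v₀ = 17.5 m/s, a = -9.81 m/s².
v = v₀ + at → t = (0 − 17.5) / -9.81 = 1.78 s
v² = v₀² + 2aΔx → Δx = (0² − 17.5²)/(2·-9.81) = 15.6 m
Maximum height = 21.9 + 15.6 = 37.5 m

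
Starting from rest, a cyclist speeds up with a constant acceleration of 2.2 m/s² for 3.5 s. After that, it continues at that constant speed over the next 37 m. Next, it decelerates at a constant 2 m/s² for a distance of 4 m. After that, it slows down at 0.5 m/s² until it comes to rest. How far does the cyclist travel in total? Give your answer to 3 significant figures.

97.8 m

Phase 1 (accelerating): v₀ = 0 m/s, a = 2.2 m/s².
v = v₀ + at = 0 + (2.2)(3.5) = 7.70 m/s
Δx = v₀t + ½at² = 0·3.5 + 0.5·2.2·3.5² = 13.5 m

Phase 2 (constant speed): v₀ = 7.70 m/s, a = 0 m/s².
Constant speed: t = d/v = 37/7.70 = 4.81 s

Phase 3 (decelerating): v₀ = 7.70 m/s, a = -2 m/s².
v² = v₀² + 2aΔx = 7.70² + 2·-2·4 = 43.3 → v = 6.58 m/s
t = (v − v₀)/a = (6.58 − 7.70)/-2 = 0.560 s

Phase 4 (decelerating): v₀ = 6.58 m/s, a = -0.5 m/s².
v = v₀ + at → t = (0 − 6.58) / -0.5 = 13.2 s
v² = v₀² + 2aΔx → Δx = (0² − 6.58²)/(2·-0.5) = 43.3 m
Total distance = 13.5 + 37.0 + 4.00 + 43.3 = 97.8 m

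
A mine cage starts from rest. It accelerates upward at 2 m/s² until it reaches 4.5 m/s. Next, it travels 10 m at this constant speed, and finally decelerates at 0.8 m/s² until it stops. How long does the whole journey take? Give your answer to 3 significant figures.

10.1 s

Phase 1 (accelerating): v₀ = 0 m/s, a = 2 m/s².
v = v₀ + at → t = (4.5 − 0) / 2 = 2.25 s
v² = v₀² + 2aΔx → Δx = (4.5² − 0²)/(2·2) = 5.06 m

Phase 2 (constant speed): v₀ = 4.50 m/s, a = 0 m/s².
Constant speed: t = d/v = 10/4.50 = 2.22 s

Phase 3 (decelerating): v₀ = 4.50 m/s, a = -0.8 m/s².
v = v₀ + at → t = (0 − 4.50) / -0.8 = 5.62 s
v² = v₀² + 2aΔx → Δx = (0² − 4.50²)/(2·-0.8) = 12.7 m
Total time = 2.25 + 2.22 + 5.62 = 10.1 s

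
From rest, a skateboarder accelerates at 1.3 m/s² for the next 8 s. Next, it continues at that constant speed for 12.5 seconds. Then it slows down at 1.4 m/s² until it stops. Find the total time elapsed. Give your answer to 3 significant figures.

27.9 s

Phase 1 (accelerating): v₀ = 0 m/s, a = 1.3 m/s².
v = v₀ + at = 0 + (1.3)(8) = 10.4 m/s
Δx = v₀t + ½at² = 0·8 + 0.5·1.3·8² = 41.6 m

Phase 2 (constant speed): v₀ = 10.4 m/s, a = 0 m/s².
v = v₀ + at = 10.4 + (0)(12.5) = 10.4 m/s
Δx = v₀t + ½at² = 10.4·12.5 + 0.5·0·12.5² = 130 m

Phase 3 (decelerating): v₀ = 10.4 m/s, a = -1.4 m/s².
v = v₀ + at → t = (0 − 10.4) / -1.4 = 7.43 s
v² = v₀² + 2aΔx → Δx = (0² − 10.4²)/(2·-1.4) = 38.6 m
Total time = 8.00 + 12.5 + 7.43 = 27.9 s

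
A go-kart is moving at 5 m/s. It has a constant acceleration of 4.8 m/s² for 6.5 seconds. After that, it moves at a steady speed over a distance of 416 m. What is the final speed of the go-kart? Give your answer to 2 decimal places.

36.20 m/s

Phase 1 (accelerating): v₀ = 5.00 m/s, a = 4.8 m/s².
v = v₀ + at = 5.00 + (4.8)(6.5) = 36.2 m/s
Δx = v₀t + ½at² = 5.00·6.5 + 0.5·4.8·6.5² = 134 m

Phase 2 (constant speed): v₀ = 36.2 m/s, a = 0 m/s².
Constant speed: t = d/v = 416/36.2 = 11.5 s
Final speed = 36.2 m/s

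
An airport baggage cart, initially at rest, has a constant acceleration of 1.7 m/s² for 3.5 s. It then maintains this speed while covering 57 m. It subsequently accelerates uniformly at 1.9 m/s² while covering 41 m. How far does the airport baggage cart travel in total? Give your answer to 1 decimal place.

108.4 m

Phase 1 (accelerating): v₀ = 0 m/s, a = 1.7 m/s².
v = v₀ + at = 0 + (1.7)(3.5) = 5.95 m/s
Δx = v₀t + ½at² = 0·3.5 + 0.5·1.7·3.5² = 10.4 m

Phase 2 (constant speed): v₀ = 5.95 m/s, a = 0 m/s².
Constant speed: t = d/v = 57/5.95 = 9.58 s

Phase 3 (accelerating): v₀ = 5.95 m/s, a = 1.9 m/s².
v² = v₀² + 2aΔx = 5.95² + 2·1.9·41 = 191 → v = 13.8 m/s
t = (v − v₀)/a = (13.8 − 5.95)/1.9 = 4.15 s
Total distance = 10.4 + 57.0 + 41.0 = 108 m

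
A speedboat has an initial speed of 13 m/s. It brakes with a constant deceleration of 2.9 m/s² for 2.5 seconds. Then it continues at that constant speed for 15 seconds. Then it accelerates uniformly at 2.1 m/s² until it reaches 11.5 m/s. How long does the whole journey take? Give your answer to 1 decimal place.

20.2 s

Phase 1 (decelerating): v₀ = 13.0 m/s, a = -2.9 m/s².
v = v₀ + at = 13.0 + (-2.9)(2.5) = 5.75 m/s
Δx = v₀t + ½at² = 13.0·2.5 + 0.5·-2.9·2.5² = 23.4 m

Phase 2 (constant speed): v₀ = 5.75 m/s, a = 0 m/s².
v = v₀ + at = 5.75 + (0)(15) = 5.75 m/s
Δx = v₀t + ½at² = 5.75·15 + 0.5·0·15² = 86.2 m

Phase 3 (accelerating): v₀ = 5.75 m/s, a = 2.1 m/s².
v = v₀ + at → t = (11.5 − 5.75) / 2.1 = 2.74 s
v² = v₀² + 2aΔx → Δx = (11.5² − 5.75²)/(2·2.1) = 23.6 m
Total time = 2.50 + 15.0 + 2.74 = 20.2 s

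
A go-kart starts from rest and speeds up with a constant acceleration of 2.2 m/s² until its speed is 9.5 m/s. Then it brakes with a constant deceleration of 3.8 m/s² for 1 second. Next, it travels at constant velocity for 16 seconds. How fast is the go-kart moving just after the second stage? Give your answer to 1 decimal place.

5.7 m/s

Phase 1 (accelerating): v₀ = 0 m/s, a = 2.2 m/s².
v = v₀ + at → t = (9.5 − 0) / 2.2 = 4.32 s
v² = v₀² + 2aΔx → Δx = (9.5² − 0²)/(2·2.2) = 20.5 m

Phase 2 (decelerating): v₀ = 9.50 m/s, a = -3.8 m/s².
v = v₀ + at = 9.50 + (-3.8)(1) = 5.70 m/s
Δx = v₀t + ½at² = 9.50·1 + 0.5·-3.8·1² = 7.60 m
Speed at end of phase 2 = 5.70 m/s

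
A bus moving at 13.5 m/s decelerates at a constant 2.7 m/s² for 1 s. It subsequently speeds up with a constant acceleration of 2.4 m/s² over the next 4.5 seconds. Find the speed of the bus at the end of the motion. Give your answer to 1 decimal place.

Phase 1 (decelerating): v₀ = 13.5 m/s, a = -2.7 m/s².
v = v₀ + at = 13.5 + (-2.7)(1) = 10.8 m/s
Δx = v₀t + ½at² = 13.5·1 + 0.5·-2.7·1² = 12.2 m

Phase 2 (accelerating): v₀ = 10.8 m/s, a = 2.4 m/s².
v = v₀ + at = 10.8 + (2.4)(4.5) = 21.6 m/s
Δx = v₀t + ½at² = 10.8·4.5 + 0.5·2.4·4.5² = 72.9 m
Final speed = 21.6 m/s

21.6 m/s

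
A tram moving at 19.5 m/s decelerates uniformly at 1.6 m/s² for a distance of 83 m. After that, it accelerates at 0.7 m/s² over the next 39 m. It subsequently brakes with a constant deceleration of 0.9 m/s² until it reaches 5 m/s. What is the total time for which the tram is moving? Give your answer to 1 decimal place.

Phase 1 (decelerating): v₀ = 19.5 m/s, a = -1.6 m/s².
v² = v₀² + 2aΔx = 19.5² + 2·-1.6·83 = 115 → v = 10.7 m/s
t = (v − v₀)/a = (10.7 − 19.5)/-1.6 = 5.50 s

Phase 2 (accelerating): v₀ = 10.7 m/s, a = 0.7 m/s².
v² = v₀² + 2aΔx = 10.7² + 2·0.7·39 = 169 → v = 13.0 m/s
t = (v − v₀)/a = (13.0 − 10.7)/0.7 = 3.29 s

Phase 3 (decelerating): v₀ = 13.0 m/s, a = -0.9 m/s².
v = v₀ + at → t = (5 − 13.0) / -0.9 = 8.90 s
v² = v₀² + 2aΔx → Δx = (5² − 13.0²)/(2·-0.9) = 80.1 m
Total time = 5.50 + 3.29 + 8.90 = 17.7 s

17.7 s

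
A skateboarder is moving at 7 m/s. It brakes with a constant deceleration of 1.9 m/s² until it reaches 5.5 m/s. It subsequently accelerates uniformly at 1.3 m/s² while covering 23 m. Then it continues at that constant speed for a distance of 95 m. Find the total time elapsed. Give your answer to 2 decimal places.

13.87 s

Phase 1 (decelerating): v₀ = 7.00 m/s, a = -1.9 m/s².
v = v₀ + at → t = (5.5 − 7.00) / -1.9 = 0.789 s
v² = v₀² + 2aΔx → Δx = (5.5² − 7.00²)/(2·-1.9) = 4.93 m

Phase 2 (accelerating): v₀ = 5.50 m/s, a = 1.3 m/s².
v² = v₀² + 2aΔx = 5.50² + 2·1.3·23 = 90.1 → v = 9.49 m/s
t = (v − v₀)/a = (9.49 − 5.50)/1.3 = 3.07 s

Phase 3 (constant speed): v₀ = 9.49 m/s, a = 0 m/s².
Constant speed: t = d/v = 95/9.49 = 10.0 s
Total time = 0.789 + 3.07 + 10.0 = 13.9 s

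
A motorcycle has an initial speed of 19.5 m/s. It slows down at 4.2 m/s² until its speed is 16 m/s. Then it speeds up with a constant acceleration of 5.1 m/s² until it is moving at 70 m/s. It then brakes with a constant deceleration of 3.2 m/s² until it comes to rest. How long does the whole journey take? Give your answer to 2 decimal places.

33.30 s

Phase 1 (decelerating): v₀ = 19.5 m/s, a = -4.2 m/s².
v = v₀ + at → t = (16 − 19.5) / -4.2 = 0.833 s
v² = v₀² + 2aΔx → Δx = (16² − 19.5²)/(2·-4.2) = 14.8 m

Phase 2 (accelerating): v₀ = 16.0 m/s, a = 5.1 m/s².
v = v₀ + at → t = (70 − 16.0) / 5.1 = 10.6 s
v² = v₀² + 2aΔx → Δx = (70² − 16.0²)/(2·5.1) = 455 m

Phase 3 (decelerating): v₀ = 70.0 m/s, a = -3.2 m/s².
v = v₀ + at → t = (0 − 70.0) / -3.2 = 21.9 s
v² = v₀² + 2aΔx → Δx = (0² − 70.0²)/(2·-3.2) = 766 m
Total time = 0.833 + 10.6 + 21.9 = 33.3 s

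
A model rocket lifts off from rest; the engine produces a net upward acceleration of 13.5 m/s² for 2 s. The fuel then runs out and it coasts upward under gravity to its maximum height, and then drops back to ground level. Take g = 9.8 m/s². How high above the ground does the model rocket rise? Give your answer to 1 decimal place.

Phase 1 (powered ascent): v₀ = 0 m/s, a = 13.5 m/s².
v = v₀ + at = 0 + (13.5)(2) = 27.0 m/s
Δx = v₀t + ½at² = 0·2 + 0.5·13.5·2² = 27.0 m

Phase 2 (coasting upward): v₀ = 27.0 m/s, a = -9.8 m/s².
v = v₀ + at → t = (0 − 27.0) / -9.8 = 2.76 s
v² = v₀² + 2aΔx → Δx = (0² − 27.0²)/(2·-9.8) = 37.2 m
Maximum height = 27.0 + 37.2 = 64.2 m

64.2 m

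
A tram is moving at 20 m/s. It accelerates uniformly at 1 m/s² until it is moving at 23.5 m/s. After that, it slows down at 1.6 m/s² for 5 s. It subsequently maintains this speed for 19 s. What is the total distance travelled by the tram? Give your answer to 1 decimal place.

468.1 m

Phase 1 (accelerating): v₀ = 20.0 m/s, a = 1 m/s².
v = v₀ + at → t = (23.5 − 20.0) / 1 = 3.50 s
v² = v₀² + 2aΔx → Δx = (23.5² − 20.0²)/(2·1) = 76.1 m

Phase 2 (decelerating): v₀ = 23.5 m/s, a = -1.6 m/s².
v = v₀ + at = 23.5 + (-1.6)(5) = 15.5 m/s
Δx = v₀t + ½at² = 23.5·5 + 0.5·-1.6·5² = 97.5 m

Phase 3 (constant speed): v₀ = 15.5 m/s, a = 0 m/s².
v = v₀ + at = 15.5 + (0)(19) = 15.5 m/s
Δx = v₀t + ½at² = 15.5·19 + 0.5·0·19² = 294 m
Total distance = 76.1 + 97.5 + 294 = 468 m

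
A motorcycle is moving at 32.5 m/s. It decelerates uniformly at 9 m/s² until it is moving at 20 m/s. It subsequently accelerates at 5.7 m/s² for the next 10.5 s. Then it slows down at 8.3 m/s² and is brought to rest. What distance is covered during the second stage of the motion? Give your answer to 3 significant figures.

524 m

Phase 1 (decelerating): v₀ = 32.5 m/s, a = -9 m/s².
v = v₀ + at → t = (20 − 32.5) / -9 = 1.39 s
v² = v₀² + 2aΔx → Δx = (20² − 32.5²)/(2·-9) = 36.5 m

Phase 2 (accelerating): v₀ = 20.0 m/s, a = 5.7 m/s².
v = v₀ + at = 20.0 + (5.7)(10.5) = 79.8 m/s
Δx = v₀t + ½at² = 20.0·10.5 + 0.5·5.7·10.5² = 524 m
Distance in phase 2 = 524 m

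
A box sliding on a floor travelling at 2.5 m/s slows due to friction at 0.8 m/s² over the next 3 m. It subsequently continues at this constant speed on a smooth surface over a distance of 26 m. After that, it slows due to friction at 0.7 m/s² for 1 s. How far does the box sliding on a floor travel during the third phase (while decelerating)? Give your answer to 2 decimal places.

Phase 1 (decelerating): v₀ = 2.50 m/s, a = -0.8 m/s².
v² = v₀² + 2aΔx = 2.50² + 2·-0.8·3 = 1.45 → v = 1.20 m/s
t = (v − v₀)/a = (1.20 − 2.50)/-0.8 = 1.62 s

Phase 2 (constant speed): v₀ = 1.20 m/s, a = 0 m/s².
Constant speed: t = d/v = 26/1.20 = 21.6 s

Phase 3 (decelerating): v₀ = 1.20 m/s, a = -0.7 m/s².
v = v₀ + at = 1.20 + (-0.7)(1) = 0.504 m/s
Δx = v₀t + ½at² = 1.20·1 + 0.5·-0.7·1² = 0.854 m
Distance in phase 3 = 0.854 m

0.85 m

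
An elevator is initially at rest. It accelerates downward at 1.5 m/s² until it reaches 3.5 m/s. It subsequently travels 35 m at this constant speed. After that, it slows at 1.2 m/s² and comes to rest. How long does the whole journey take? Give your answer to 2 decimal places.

15.25 s

Phase 1 (accelerating): v₀ = 0 m/s, a = 1.5 m/s².
v = v₀ + at → t = (3.5 − 0) / 1.5 = 2.33 s
v² = v₀² + 2aΔx → Δx = (3.5² − 0²)/(2·1.5) = 4.08 m

Phase 2 (constant speed): v₀ = 3.50 m/s, a = 0 m/s².
Constant speed: t = d/v = 35/3.50 = 10.0 s

Phase 3 (decelerating): v₀ = 3.50 m/s, a = -1.2 m/s².
v = v₀ + at → t = (0 − 3.50) / -1.2 = 2.92 s
v² = v₀² + 2aΔx → Δx = (0² − 3.50²)/(2·-1.2) = 5.10 m
Total time = 2.33 + 10.0 + 2.92 = 15.2 s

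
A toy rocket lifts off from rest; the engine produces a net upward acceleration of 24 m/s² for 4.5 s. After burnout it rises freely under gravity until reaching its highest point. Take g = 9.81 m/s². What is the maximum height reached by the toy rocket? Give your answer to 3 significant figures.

837 m

Phase 1 (powered ascent): v₀ = 0 m/s, a = 24 m/s².
v = v₀ + at = 0 + (24)(4.5) = 108 m/s
Δx = v₀t + ½at² = 0·4.5 + 0.5·24·4.5² = 243 m

Phase 2 (coasting upward): v₀ = 108 m/s, a = -9.81 m/s².
v = v₀ + at → t = (0 − 108) / -9.81 = 11.0 s
v² = v₀² + 2aΔx → Δx = (0² − 108²)/(2·-9.81) = 594 m
Maximum height = 243 + 594 = 837 m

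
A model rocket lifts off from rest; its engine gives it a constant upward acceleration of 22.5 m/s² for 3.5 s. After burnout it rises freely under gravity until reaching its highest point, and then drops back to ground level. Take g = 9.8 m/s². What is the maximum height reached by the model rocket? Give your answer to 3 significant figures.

Phase 1 (powered ascent): v₀ = 0 m/s, a = 22.5 m/s².
v = v₀ + at = 0 + (22.5)(3.5) = 78.8 m/s
Δx = v₀t + ½at² = 0·3.5 + 0.5·22.5·3.5² = 138 m

Phase 2 (coasting upward): v₀ = 78.8 m/s, a = -9.8 m/s².
v = v₀ + at → t = (0 − 78.8) / -9.8 = 8.04 s
v² = v₀² + 2aΔx → Δx = (0² − 78.8²)/(2·-9.8) = 316 m
Maximum height = 138 + 316 = 454 m

454 m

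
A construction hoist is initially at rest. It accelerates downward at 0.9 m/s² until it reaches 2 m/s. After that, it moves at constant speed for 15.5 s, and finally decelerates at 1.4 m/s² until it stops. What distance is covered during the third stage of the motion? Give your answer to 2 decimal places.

Phase 1 (accelerating): v₀ = 0 m/s, a = 0.9 m/s².
v = v₀ + at → t = (2 − 0) / 0.9 = 2.22 s
v² = v₀² + 2aΔx → Δx = (2² − 0²)/(2·0.9) = 2.22 m

Phase 2 (constant speed): v₀ = 2.00 m/s, a = 0 m/s².
v = v₀ + at = 2.00 + (0)(15.5) = 2.00 m/s
Δx = v₀t + ½at² = 2.00·15.5 + 0.5·0·15.5² = 31.0 m

Phase 3 (decelerating): v₀ = 2.00 m/s, a = -1.4 m/s².
v = v₀ + at → t = (0 − 2.00) / -1.4 = 1.43 s
v² = v₀² + 2aΔx → Δx = (0² − 2.00²)/(2·-1.4) = 1.43 m
Distance in phase 3 = 1.43 m

1.43 m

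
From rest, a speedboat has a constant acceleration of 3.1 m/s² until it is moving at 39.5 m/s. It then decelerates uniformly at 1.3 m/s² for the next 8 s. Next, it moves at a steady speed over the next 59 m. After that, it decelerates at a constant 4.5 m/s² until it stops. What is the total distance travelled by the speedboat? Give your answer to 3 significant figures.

679 m

Phase 1 (accelerating): v₀ = 0 m/s, a = 3.1 m/s².
v = v₀ + at → t = (39.5 − 0) / 3.1 = 12.7 s
v² = v₀² + 2aΔx → Δx = (39.5² − 0²)/(2·3.1) = 252 m

Phase 2 (decelerating): v₀ = 39.5 m/s, a = -1.3 m/s².
v = v₀ + at = 39.5 + (-1.3)(8) = 29.1 m/s
Δx = v₀t + ½at² = 39.5·8 + 0.5·-1.3·8² = 274 m

Phase 3 (constant speed): v₀ = 29.1 m/s, a = 0 m/s².
Constant speed: t = d/v = 59/29.1 = 2.03 s

Phase 4 (decelerating): v₀ = 29.1 m/s, a = -4.5 m/s².
v = v₀ + at → t = (0 − 29.1) / -4.5 = 6.47 s
v² = v₀² + 2aΔx → Δx = (0² − 29.1²)/(2·-4.5) = 94.1 m
Total distance = 252 + 274 + 59.0 + 94.1 = 679 m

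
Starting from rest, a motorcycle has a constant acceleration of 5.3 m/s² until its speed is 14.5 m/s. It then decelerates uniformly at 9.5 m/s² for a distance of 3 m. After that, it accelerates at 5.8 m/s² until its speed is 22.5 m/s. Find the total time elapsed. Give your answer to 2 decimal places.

Phase 1 (accelerating): v₀ = 0 m/s, a = 5.3 m/s².
v = v₀ + at → t = (14.5 − 0) / 5.3 = 2.74 s
v² = v₀² + 2aΔx → Δx = (14.5² − 0²)/(2·5.3) = 19.8 m

Phase 2 (decelerating): v₀ = 14.5 m/s, a = -9.5 m/s².
v² = v₀² + 2aΔx = 14.5² + 2·-9.5·3 = 153 → v = 12.4 m/s
t = (v − v₀)/a = (12.4 − 14.5)/-9.5 = 0.223 s

Phase 3 (accelerating): v₀ = 12.4 m/s, a = 5.8 m/s².
v = v₀ + at → t = (22.5 − 12.4) / 5.8 = 1.74 s
v² = v₀² + 2aΔx → Δx = (22.5² − 12.4²)/(2·5.8) = 30.4 m
Total time = 2.74 + 0.223 + 1.74 = 4.70 s

4.70 s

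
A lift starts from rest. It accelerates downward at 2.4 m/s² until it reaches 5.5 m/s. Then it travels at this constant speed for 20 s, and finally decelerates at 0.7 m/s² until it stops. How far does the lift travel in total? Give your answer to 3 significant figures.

138 m

Phase 1 (accelerating): v₀ = 0 m/s, a = 2.4 m/s².
v = v₀ + at → t = (5.5 − 0) / 2.4 = 2.29 s
v² = v₀² + 2aΔx → Δx = (5.5² − 0²)/(2·2.4) = 6.30 m

Phase 2 (constant speed): v₀ = 5.50 m/s, a = 0 m/s².
v = v₀ + at = 5.50 + (0)(20) = 5.50 m/s
Δx = v₀t + ½at² = 5.50·20 + 0.5·0·20² = 110 m

Phase 3 (decelerating): v₀ = 5.50 m/s, a = -0.7 m/s².
v = v₀ + at → t = (0 − 5.50) / -0.7 = 7.86 s
v² = v₀² + 2aΔx → Δx = (0² − 5.50²)/(2·-0.7) = 21.6 m
Total distance = 6.30 + 110 + 21.6 = 138 m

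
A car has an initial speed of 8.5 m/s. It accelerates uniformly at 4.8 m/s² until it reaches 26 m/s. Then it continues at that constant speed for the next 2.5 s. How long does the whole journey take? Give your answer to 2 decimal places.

6.15 s

Phase 1 (accelerating): v₀ = 8.50 m/s, a = 4.8 m/s².
v = v₀ + at → t = (26 − 8.50) / 4.8 = 3.65 s
v² = v₀² + 2aΔx → Δx = (26² − 8.50²)/(2·4.8) = 62.9 m

Phase 2 (constant speed): v₀ = 26.0 m/s, a = 0 m/s².
v = v₀ + at = 26.0 + (0)(2.5) = 26.0 m/s
Δx = v₀t + ½at² = 26.0·2.5 + 0.5·0·2.5² = 65.0 m
Total time = 3.65 + 2.50 = 6.15 s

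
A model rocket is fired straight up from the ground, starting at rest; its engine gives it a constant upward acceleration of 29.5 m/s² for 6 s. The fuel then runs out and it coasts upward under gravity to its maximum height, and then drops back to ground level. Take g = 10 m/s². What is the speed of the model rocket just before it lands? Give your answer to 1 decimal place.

Phase 1 (powered ascent): v₀ = 0 m/s, a = 29.5 m/s².
v = v₀ + at = 0 + (29.5)(6) = 177 m/s
Δx = v₀t + ½at² = 0·6 + 0.5·29.5·6² = 531 m

Phase 2 (coasting upward): v₀ = 177 m/s, a = -10 m/s².
v = v₀ + at → t = (0 − 177) / -10 = 17.7 s
v² = v₀² + 2aΔx → Δx = (0² − 177²)/(2·-10) = 1570 m

Phase 3 (free fall): v₀ = 0 m/s, a = -10 m/s².
Falls 2100 m from rest: t = √(2·2100/10) = 20.5 s; v = g·t = 205 m/s.
Impact speed = 205 m/s

204.8 m/s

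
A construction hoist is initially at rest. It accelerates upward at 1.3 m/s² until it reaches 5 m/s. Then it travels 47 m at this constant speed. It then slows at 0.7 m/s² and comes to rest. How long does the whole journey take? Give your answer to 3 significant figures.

Phase 1 (accelerating): v₀ = 0 m/s, a = 1.3 m/s².
v = v₀ + at → t = (5 − 0) / 1.3 = 3.85 s
v² = v₀² + 2aΔx → Δx = (5² − 0²)/(2·1.3) = 9.62 m

Phase 2 (constant speed): v₀ = 5.00 m/s, a = 0 m/s².
Constant speed: t = d/v = 47/5.00 = 9.40 s

Phase 3 (decelerating): v₀ = 5.00 m/s, a = -0.7 m/s².
v = v₀ + at → t = (0 − 5.00) / -0.7 = 7.14 s
v² = v₀² + 2aΔx → Δx = (0² − 5.00²)/(2·-0.7) = 17.9 m
Total time = 3.85 + 9.40 + 7.14 = 20.4 s

20.4 s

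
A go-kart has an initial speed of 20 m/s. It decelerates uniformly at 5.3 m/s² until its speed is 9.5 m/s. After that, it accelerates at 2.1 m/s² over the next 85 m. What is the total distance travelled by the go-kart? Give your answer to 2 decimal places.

Phase 1 (decelerating): v₀ = 20.0 m/s, a = -5.3 m/s².
v = v₀ + at → t = (9.5 − 20.0) / -5.3 = 1.98 s
v² = v₀² + 2aΔx → Δx = (9.5² − 20.0²)/(2·-5.3) = 29.2 m

Phase 2 (accelerating): v₀ = 9.50 m/s, a = 2.1 m/s².
v² = v₀² + 2aΔx = 9.50² + 2·2.1·85 = 447 → v = 21.1 m/s
t = (v − v₀)/a = (21.1 − 9.50)/2.1 = 5.55 s
Total distance = 29.2 + 85.0 = 114 m

114.22 m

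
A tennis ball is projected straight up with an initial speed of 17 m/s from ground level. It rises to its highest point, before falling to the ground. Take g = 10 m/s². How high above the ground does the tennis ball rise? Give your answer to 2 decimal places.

Phase 1 (rising): v₀ = 17.0 m/s, a = -10 m/s².
v = v₀ + at → t = (0 − 17.0) / -10 = 1.70 s
v² = v₀² + 2aΔx → Δx = (0² − 17.0²)/(2·-10) = 14.4 m
Maximum height = 14.4 m

14.45 m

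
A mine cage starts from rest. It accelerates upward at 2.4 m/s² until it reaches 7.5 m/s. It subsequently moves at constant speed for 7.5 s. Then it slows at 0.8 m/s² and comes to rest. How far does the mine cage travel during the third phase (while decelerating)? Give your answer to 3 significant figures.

Phase 1 (accelerating): v₀ = 0 m/s, a = 2.4 m/s².
v = v₀ + at → t = (7.5 − 0) / 2.4 = 3.12 s
v² = v₀² + 2aΔx → Δx = (7.5² − 0²)/(2·2.4) = 11.7 m

Phase 2 (constant speed): v₀ = 7.50 m/s, a = 0 m/s².
v = v₀ + at = 7.50 + (0)(7.5) = 7.50 m/s
Δx = v₀t + ½at² = 7.50·7.5 + 0.5·0·7.5² = 56.2 m

Phase 3 (decelerating): v₀ = 7.50 m/s, a = -0.8 m/s².
v = v₀ + at → t = (0 − 7.50) / -0.8 = 9.38 s
v² = v₀² + 2aΔx → Δx = (0² − 7.50²)/(2·-0.8) = 35.2 m
Distance in phase 3 = 35.2 m

35.2 m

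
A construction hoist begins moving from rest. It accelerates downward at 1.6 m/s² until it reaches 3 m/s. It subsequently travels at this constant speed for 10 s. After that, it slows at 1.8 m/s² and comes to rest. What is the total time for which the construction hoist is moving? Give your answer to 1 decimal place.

Phase 1 (accelerating): v₀ = 0 m/s, a = 1.6 m/s².
v = v₀ + at → t = (3 − 0) / 1.6 = 1.88 s
v² = v₀² + 2aΔx → Δx = (3² − 0²)/(2·1.6) = 2.81 m

Phase 2 (constant speed): v₀ = 3.00 m/s, a = 0 m/s².
v = v₀ + at = 3.00 + (0)(10) = 3.00 m/s
Δx = v₀t + ½at² = 3.00·10 + 0.5·0·10² = 30.0 m

Phase 3 (decelerating): v₀ = 3.00 m/s, a = -1.8 m/s².
v = v₀ + at → t = (0 − 3.00) / -1.8 = 1.67 s
v² = v₀² + 2aΔx → Δx = (0² − 3.00²)/(2·-1.8) = 2.50 m
Total time = 1.88 + 10.0 + 1.67 = 13.5 s

13.5 s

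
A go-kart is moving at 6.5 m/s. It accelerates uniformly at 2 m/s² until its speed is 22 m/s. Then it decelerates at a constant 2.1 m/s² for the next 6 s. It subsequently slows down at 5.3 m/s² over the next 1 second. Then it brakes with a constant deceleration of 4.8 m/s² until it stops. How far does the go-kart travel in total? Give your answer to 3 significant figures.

Phase 1 (accelerating): v₀ = 6.50 m/s, a = 2 m/s².
v = v₀ + at → t = (22 − 6.50) / 2 = 7.75 s
v² = v₀² + 2aΔx → Δx = (22² − 6.50²)/(2·2) = 110 m

Phase 2 (decelerating): v₀ = 22.0 m/s, a = -2.1 m/s².
v = v₀ + at = 22.0 + (-2.1)(6) = 9.40 m/s
Δx = v₀t + ½at² = 22.0·6 + 0.5·-2.1·6² = 94.2 m

Phase 3 (decelerating): v₀ = 9.40 m/s, a = -5.3 m/s².
v = v₀ + at = 9.40 + (-5.3)(1) = 4.10 m/s
Δx = v₀t + ½at² = 9.40·1 + 0.5·-5.3·1² = 6.75 m

Phase 4 (decelerating): v₀ = 4.10 m/s, a = -4.8 m/s².
v = v₀ + at → t = (0 − 4.10) / -4.8 = 0.854 s
v² = v₀² + 2aΔx → Δx = (0² − 4.10²)/(2·-4.8) = 1.75 m
Total distance = 110 + 94.2 + 6.75 + 1.75 = 213 m

213 m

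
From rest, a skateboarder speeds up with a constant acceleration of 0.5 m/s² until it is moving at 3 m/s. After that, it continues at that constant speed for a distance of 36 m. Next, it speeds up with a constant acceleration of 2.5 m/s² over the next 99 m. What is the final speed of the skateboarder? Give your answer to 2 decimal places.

22.45 m/s

Phase 1 (accelerating): v₀ = 0 m/s, a = 0.5 m/s².
v = v₀ + at → t = (3 − 0) / 0.5 = 6.00 s
v² = v₀² + 2aΔx → Δx = (3² − 0²)/(2·0.5) = 9.00 m

Phase 2 (constant speed): v₀ = 3.00 m/s, a = 0 m/s².
Constant speed: t = d/v = 36/3.00 = 12.0 s

Phase 3 (accelerating): v₀ = 3.00 m/s, a = 2.5 m/s².
v² = v₀² + 2aΔx = 3.00² + 2·2.5·99 = 504 → v = 22.4 m/s
t = (v − v₀)/a = (22.4 − 3.00)/2.5 = 7.78 s
Final speed = 22.4 m/s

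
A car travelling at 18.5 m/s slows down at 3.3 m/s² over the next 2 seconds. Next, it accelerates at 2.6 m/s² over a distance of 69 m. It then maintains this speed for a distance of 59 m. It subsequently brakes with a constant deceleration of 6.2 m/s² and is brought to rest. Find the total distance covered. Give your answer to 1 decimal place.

Phase 1 (decelerating): v₀ = 18.5 m/s, a = -3.3 m/s².
v = v₀ + at = 18.5 + (-3.3)(2) = 11.9 m/s
Δx = v₀t + ½at² = 18.5·2 + 0.5·-3.3·2² = 30.4 m

Phase 2 (accelerating): v₀ = 11.9 m/s, a = 2.6 m/s².
v² = v₀² + 2aΔx = 11.9² + 2·2.6·69 = 500 → v = 22.4 m/s
t = (v − v₀)/a = (22.4 − 11.9)/2.6 = 4.03 s

Phase 3 (constant speed): v₀ = 22.4 m/s, a = 0 m/s².
Constant speed: t = d/v = 59/22.4 = 2.64 s

Phase 4 (decelerating): v₀ = 22.4 m/s, a = -6.2 m/s².
v = v₀ + at → t = (0 − 22.4) / -6.2 = 3.61 s
v² = v₀² + 2aΔx → Δx = (0² − 22.4²)/(2·-6.2) = 40.4 m
Total distance = 30.4 + 69.0 + 59.0 + 40.4 = 199 m

198.8 m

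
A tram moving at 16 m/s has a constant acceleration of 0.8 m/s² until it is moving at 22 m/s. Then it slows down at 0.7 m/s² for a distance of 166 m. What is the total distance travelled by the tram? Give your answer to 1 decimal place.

Phase 1 (accelerating): v₀ = 16.0 m/s, a = 0.8 m/s².
v = v₀ + at → t = (22 − 16.0) / 0.8 = 7.50 s
v² = v₀² + 2aΔx → Δx = (22² − 16.0²)/(2·0.8) = 142 m

Phase 2 (decelerating): v₀ = 22.0 m/s, a = -0.7 m/s².
v² = v₀² + 2aΔx = 22.0² + 2·-0.7·166 = 252 → v = 15.9 m/s
t = (v − v₀)/a = (15.9 − 22.0)/-0.7 = 8.77 s
Total distance = 142 + 166 = 308 m

308.5 m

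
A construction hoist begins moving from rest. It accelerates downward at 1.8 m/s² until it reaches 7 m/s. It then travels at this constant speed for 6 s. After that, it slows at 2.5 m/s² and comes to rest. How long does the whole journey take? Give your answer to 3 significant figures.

12.7 s

Phase 1 (accelerating): v₀ = 0 m/s, a = 1.8 m/s².
v = v₀ + at → t = (7 − 0) / 1.8 = 3.89 s
v² = v₀² + 2aΔx → Δx = (7² − 0²)/(2·1.8) = 13.6 m

Phase 2 (constant speed): v₀ = 7.00 m/s, a = 0 m/s².
v = v₀ + at = 7.00 + (0)(6) = 7.00 m/s
Δx = v₀t + ½at² = 7.00·6 + 0.5·0·6² = 42.0 m

Phase 3 (decelerating): v₀ = 7.00 m/s, a = -2.5 m/s².
v = v₀ + at → t = (0 − 7.00) / -2.5 = 2.80 s
v² = v₀² + 2aΔx → Δx = (0² − 7.00²)/(2·-2.5) = 9.80 m
Total time = 3.89 + 6.00 + 2.80 = 12.7 s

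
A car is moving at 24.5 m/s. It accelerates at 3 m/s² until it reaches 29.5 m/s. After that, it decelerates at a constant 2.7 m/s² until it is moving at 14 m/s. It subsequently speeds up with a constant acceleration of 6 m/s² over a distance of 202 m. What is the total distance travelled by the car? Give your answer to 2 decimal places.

371.86 m

Phase 1 (accelerating): v₀ = 24.5 m/s, a = 3 m/s².
v = v₀ + at → t = (29.5 − 24.5) / 3 = 1.67 s
v² = v₀² + 2aΔx → Δx = (29.5² − 24.5²)/(2·3) = 45.0 m

Phase 2 (decelerating): v₀ = 29.5 m/s, a = -2.7 m/s².
v = v₀ + at → t = (14 − 29.5) / -2.7 = 5.74 s
v² = v₀² + 2aΔx → Δx = (14² − 29.5²)/(2·-2.7) = 125 m

Phase 3 (accelerating): v₀ = 14.0 m/s, a = 6 m/s².
v² = v₀² + 2aΔx = 14.0² + 2·6·202 = 2620 → v = 51.2 m/s
t = (v − v₀)/a = (51.2 − 14.0)/6 = 6.20 s
Total distance = 45.0 + 125 + 202 = 372 m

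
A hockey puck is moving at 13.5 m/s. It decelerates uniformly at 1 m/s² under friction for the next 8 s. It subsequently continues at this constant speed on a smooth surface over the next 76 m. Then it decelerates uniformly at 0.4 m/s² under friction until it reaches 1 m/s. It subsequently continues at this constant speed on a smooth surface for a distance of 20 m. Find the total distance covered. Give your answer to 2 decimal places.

208.56 m

Phase 1 (decelerating): v₀ = 13.5 m/s, a = -1 m/s².
v = v₀ + at = 13.5 + (-1)(8) = 5.50 m/s
Δx = v₀t + ½at² = 13.5·8 + 0.5·-1·8² = 76.0 m

Phase 2 (constant speed): v₀ = 5.50 m/s, a = 0 m/s².
Constant speed: t = d/v = 76/5.50 = 13.8 s

Phase 3 (decelerating): v₀ = 5.50 m/s, a = -0.4 m/s².
v = v₀ + at → t = (1 − 5.50) / -0.4 = 11.2 s
v² = v₀² + 2aΔx → Δx = (1² − 5.50²)/(2·-0.4) = 36.6 m

Phase 4 (constant speed): v₀ = 1.00 m/s, a = 0 m/s².
Constant speed: t = d/v = 20/1.00 = 20.0 s
Total distance = 76.0 + 76.0 + 36.6 + 20.0 = 209 m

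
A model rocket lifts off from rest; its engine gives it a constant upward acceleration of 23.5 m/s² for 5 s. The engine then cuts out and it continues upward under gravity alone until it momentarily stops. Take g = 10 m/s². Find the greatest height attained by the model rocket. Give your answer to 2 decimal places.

Phase 1 (powered ascent): v₀ = 0 m/s, a = 23.5 m/s².
v = v₀ + at = 0 + (23.5)(5) = 118 m/s
Δx = v₀t + ½at² = 0·5 + 0.5·23.5·5² = 294 m

Phase 2 (coasting upward): v₀ = 118 m/s, a = -10 m/s².
v = v₀ + at → t = (0 − 118) / -10 = 11.8 s
v² = v₀² + 2aΔx → Δx = (0² − 118²)/(2·-10) = 690 m
Maximum height = 294 + 690 = 984 m

984.06 m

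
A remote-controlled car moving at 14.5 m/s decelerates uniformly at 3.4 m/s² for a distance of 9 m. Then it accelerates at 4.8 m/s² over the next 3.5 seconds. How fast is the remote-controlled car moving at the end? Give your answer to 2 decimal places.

29.01 m/s

Phase 1 (decelerating): v₀ = 14.5 m/s, a = -3.4 m/s².
v² = v₀² + 2aΔx = 14.5² + 2·-3.4·9 = 149 → v = 12.2 m/s
t = (v − v₀)/a = (12.2 − 14.5)/-3.4 = 0.674 s

Phase 2 (accelerating): v₀ = 12.2 m/s, a = 4.8 m/s².
v = v₀ + at = 12.2 + (4.8)(3.5) = 29.0 m/s
Δx = v₀t + ½at² = 12.2·3.5 + 0.5·4.8·3.5² = 72.1 m
Final speed = 29.0 m/s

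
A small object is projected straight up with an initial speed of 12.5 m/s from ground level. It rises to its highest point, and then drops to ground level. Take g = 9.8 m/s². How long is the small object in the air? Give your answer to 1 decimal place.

Phase 1 (rising): v₀ = 12.5 m/s, a = -9.8 m/s².
v = v₀ + at → t = (0 − 12.5) / -9.8 = 1.28 s
v² = v₀² + 2aΔx → Δx = (0² − 12.5²)/(2·-9.8) = 7.97 m

Phase 2 (falling): v₀ = 0 m/s, a = -9.8 m/s².
Falls 7.97 m from rest: t = √(2·7.97/9.8) = 1.28 s; v = g·t = 12.5 m/s.
Total time = 1.28 + 1.28 = 2.55 s

2.6 s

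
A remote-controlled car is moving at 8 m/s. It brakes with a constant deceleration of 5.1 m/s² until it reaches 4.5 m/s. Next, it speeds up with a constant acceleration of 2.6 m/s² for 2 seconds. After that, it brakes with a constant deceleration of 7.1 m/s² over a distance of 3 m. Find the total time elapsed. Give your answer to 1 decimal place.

Phase 1 (decelerating): v₀ = 8.00 m/s, a = -5.1 m/s².
v = v₀ + at → t = (4.5 − 8.00) / -5.1 = 0.686 s
v² = v₀² + 2aΔx → Δx = (4.5² − 8.00²)/(2·-5.1) = 4.29 m

Phase 2 (accelerating): v₀ = 4.50 m/s, a = 2.6 m/s².
v = v₀ + at = 4.50 + (2.6)(2) = 9.70 m/s
Δx = v₀t + ½at² = 4.50·2 + 0.5·2.6·2² = 14.2 m

Phase 3 (decelerating): v₀ = 9.70 m/s, a = -7.1 m/s².
v² = v₀² + 2aΔx = 9.70² + 2·-7.1·3 = 51.5 → v = 7.18 m/s
t = (v − v₀)/a = (7.18 − 9.70)/-7.1 = 0.356 s
Total time = 0.686 + 2.00 + 0.356 = 3.04 s

3.0 s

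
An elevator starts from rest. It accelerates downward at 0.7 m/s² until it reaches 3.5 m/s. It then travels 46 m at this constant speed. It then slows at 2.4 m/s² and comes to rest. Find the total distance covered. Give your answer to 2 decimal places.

57.30 m

Phase 1 (accelerating): v₀ = 0 m/s, a = 0.7 m/s².
v = v₀ + at → t = (3.5 − 0) / 0.7 = 5.00 s
v² = v₀² + 2aΔx → Δx = (3.5² − 0²)/(2·0.7) = 8.75 m

Phase 2 (constant speed): v₀ = 3.50 m/s, a = 0 m/s².
Constant speed: t = d/v = 46/3.50 = 13.1 s

Phase 3 (decelerating): v₀ = 3.50 m/s, a = -2.4 m/s².
v = v₀ + at → t = (0 − 3.50) / -2.4 = 1.46 s
v² = v₀² + 2aΔx → Δx = (0² − 3.50²)/(2·-2.4) = 2.55 m
Total distance = 8.75 + 46.0 + 2.55 = 57.3 m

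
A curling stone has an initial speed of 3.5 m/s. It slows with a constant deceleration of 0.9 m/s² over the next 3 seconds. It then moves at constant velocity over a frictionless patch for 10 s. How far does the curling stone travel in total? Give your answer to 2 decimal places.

14.45 m

Phase 1 (decelerating): v₀ = 3.50 m/s, a = -0.9 m/s².
v = v₀ + at = 3.50 + (-0.9)(3) = 0.800 m/s
Δx = v₀t + ½at² = 3.50·3 + 0.5·-0.9·3² = 6.45 m

Phase 2 (constant speed): v₀ = 0.800 m/s, a = 0 m/s².
v = v₀ + at = 0.800 + (0)(10) = 0.800 m/s
Δx = v₀t + ½at² = 0.800·10 + 0.5·0·10² = 8.00 m
Total distance = 6.45 + 8.00 = 14.4 m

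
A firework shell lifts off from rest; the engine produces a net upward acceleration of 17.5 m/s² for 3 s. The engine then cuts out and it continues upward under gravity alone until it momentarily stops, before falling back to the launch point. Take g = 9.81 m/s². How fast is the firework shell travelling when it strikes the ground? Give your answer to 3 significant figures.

65.6 m/s

Phase 1 (powered ascent): v₀ = 0 m/s, a = 17.5 m/s².
v = v₀ + at = 0 + (17.5)(3) = 52.5 m/s
Δx = v₀t + ½at² = 0·3 + 0.5·17.5·3² = 78.8 m

Phase 2 (coasting upward): v₀ = 52.5 m/s, a = -9.81 m/s².
v = v₀ + at → t = (0 − 52.5) / -9.81 = 5.35 s
v² = v₀² + 2aΔx → Δx = (0² − 52.5²)/(2·-9.81) = 140 m

Phase 3 (free fall): v₀ = 0 m/s, a = -9.81 m/s².
Falls 219 m from rest: t = √(2·219/9.81) = 6.69 s; v = g·t = 65.6 m/s.
Impact speed = 65.6 m/s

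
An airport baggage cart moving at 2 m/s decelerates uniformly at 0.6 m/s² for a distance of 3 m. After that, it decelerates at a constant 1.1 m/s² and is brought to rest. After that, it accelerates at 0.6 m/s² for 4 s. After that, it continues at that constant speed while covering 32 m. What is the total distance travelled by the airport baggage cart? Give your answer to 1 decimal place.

Phase 1 (decelerating): v₀ = 2.00 m/s, a = -0.6 m/s².
v² = v₀² + 2aΔx = 2.00² + 2·-0.6·3 = 0.400 → v = 0.632 m/s
t = (v − v₀)/a = (0.632 − 2.00)/-0.6 = 2.28 s

Phase 2 (decelerating): v₀ = 0.632 m/s, a = -1.1 m/s².
v = v₀ + at → t = (0 − 0.632) / -1.1 = 0.575 s
v² = v₀² + 2aΔx → Δx = (0² − 0.632²)/(2·-1.1) = 0.182 m

Phase 3 (accelerating): v₀ = 0 m/s, a = 0.6 m/s².
v = v₀ + at = 0 + (0.6)(4) = 2.40 m/s
Δx = v₀t + ½at² = 0·4 + 0.5·0.6·4² = 4.80 m

Phase 4 (constant speed): v₀ = 2.40 m/s, a = 0 m/s².
Constant speed: t = d/v = 32/2.40 = 13.3 s
Total distance = 3.00 + 0.182 + 4.80 + 32.0 = 40.0 m

40.0 m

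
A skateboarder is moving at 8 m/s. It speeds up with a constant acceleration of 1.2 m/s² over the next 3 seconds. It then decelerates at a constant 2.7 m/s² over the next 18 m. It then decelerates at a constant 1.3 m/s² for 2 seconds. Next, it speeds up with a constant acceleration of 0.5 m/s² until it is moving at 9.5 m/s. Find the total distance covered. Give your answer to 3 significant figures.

Phase 1 (accelerating): v₀ = 8.00 m/s, a = 1.2 m/s².
v = v₀ + at = 8.00 + (1.2)(3) = 11.6 m/s
Δx = v₀t + ½at² = 8.00·3 + 0.5·1.2·3² = 29.4 m

Phase 2 (decelerating): v₀ = 11.6 m/s, a = -2.7 m/s².
v² = v₀² + 2aΔx = 11.6² + 2·-2.7·18 = 37.4 → v = 6.11 m/s
t = (v − v₀)/a = (6.11 − 11.6)/-2.7 = 2.03 s

Phase 3 (decelerating): v₀ = 6.11 m/s, a = -1.3 m/s².
v = v₀ + at = 6.11 + (-1.3)(2) = 3.51 m/s
Δx = v₀t + ½at² = 6.11·2 + 0.5·-1.3·2² = 9.62 m

Phase 4 (accelerating): v₀ = 3.51 m/s, a = 0.5 m/s².
v = v₀ + at → t = (9.5 − 3.51) / 0.5 = 12.0 s
v² = v₀² + 2aΔx → Δx = (9.5² − 3.51²)/(2·0.5) = 77.9 m
Total distance = 29.4 + 18.0 + 9.62 + 77.9 = 135 m

135 m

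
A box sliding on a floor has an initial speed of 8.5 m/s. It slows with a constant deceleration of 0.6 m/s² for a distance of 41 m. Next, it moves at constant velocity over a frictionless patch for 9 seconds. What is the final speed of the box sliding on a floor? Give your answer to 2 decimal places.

4.80 m/s

Phase 1 (decelerating): v₀ = 8.50 m/s, a = -0.6 m/s².
v² = v₀² + 2aΔx = 8.50² + 2·-0.6·41 = 23.1 → v = 4.80 m/s
t = (v − v₀)/a = (4.80 − 8.50)/-0.6 = 6.16 s

Phase 2 (constant speed): v₀ = 4.80 m/s, a = 0 m/s².
v = v₀ + at = 4.80 + (0)(9) = 4.80 m/s
Δx = v₀t + ½at² = 4.80·9 + 0.5·0·9² = 43.2 m
Final speed = 4.80 m/s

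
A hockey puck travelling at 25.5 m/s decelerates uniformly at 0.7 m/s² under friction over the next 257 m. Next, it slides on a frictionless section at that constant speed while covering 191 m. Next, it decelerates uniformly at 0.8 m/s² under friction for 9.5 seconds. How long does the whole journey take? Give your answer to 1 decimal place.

Phase 1 (decelerating): v₀ = 25.5 m/s, a = -0.7 m/s².
v² = v₀² + 2aΔx = 25.5² + 2·-0.7·257 = 290 → v = 17.0 m/s
t = (v − v₀)/a = (17.0 − 25.5)/-0.7 = 12.1 s

Phase 2 (constant speed): v₀ = 17.0 m/s, a = 0 m/s².
Constant speed: t = d/v = 191/17.0 = 11.2 s

Phase 3 (decelerating): v₀ = 17.0 m/s, a = -0.8 m/s².
v = v₀ + at = 17.0 + (-0.8)(9.5) = 9.44 m/s
Δx = v₀t + ½at² = 17.0·9.5 + 0.5·-0.8·9.5² = 126 m
Total time = 12.1 + 11.2 + 9.50 = 32.8 s

32.8 s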